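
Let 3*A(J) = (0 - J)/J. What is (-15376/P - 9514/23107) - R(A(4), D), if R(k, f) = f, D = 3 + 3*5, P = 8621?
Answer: -4023011472/199205447 ≈ -20.195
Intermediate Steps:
A(J) = -⅓ (A(J) = ((0 - J)/J)/3 = ((-J)/J)/3 = (⅓)*(-1) = -⅓)
D = 18 (D = 3 + 15 = 18)
(-15376/P - 9514/23107) - R(A(4), D) = (-15376/8621 - 9514/23107) - 1*18 = (-15376*1/8621 - 9514*1/23107) - 18 = (-15376/8621 - 9514/23107) - 18 = -437313426/199205447 - 18 = -4023011472/199205447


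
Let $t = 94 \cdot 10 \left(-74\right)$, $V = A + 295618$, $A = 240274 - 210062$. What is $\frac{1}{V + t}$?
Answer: $\frac{1}{256270} \approx 3.9021 \cdot 10^{-6}$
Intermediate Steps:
$A = 30212$ ($A = 240274 - 210062 = 30212$)
$V = 325830$ ($V = 30212 + 295618 = 325830$)
$t = -69560$ ($t = 940 \left(-74\right) = -69560$)
$\frac{1}{V + t} = \frac{1}{325830 - 69560} = \frac{1}{256270}$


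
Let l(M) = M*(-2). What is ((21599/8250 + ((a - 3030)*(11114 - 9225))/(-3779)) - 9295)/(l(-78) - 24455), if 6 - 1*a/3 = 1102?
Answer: 191244977129/757563848250 ≈ 0.25245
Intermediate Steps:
a = -3288 (a = 18 - 3*1102 = 18 - 3306 = -3288)
l(M) = -2*M
((21599/8250 + ((a - 3030)*(11114 - 9225))/(-3779)) - 9295)/(l(-78) - 24455) = ((21599/8250 + ((-3288 - 3030)*(11114 - 9225))/(-3779)) - 9295)/(-2*(-78) - 24455) = ((21599*(1/8250) - 6318*1889*(-1/3779)) - 9295)/(156 - 24455) = ((21599/8250 - 11934702*(-1/3779)) - 9295)/(-24299) = ((21599/8250 + 11934702/3779) - 9295)*(-1/24299) = (98542914121/31176750 - 9295)*(-1/24299) = -191244977129/31176750*(-1/24299) = 191244977129/757563848250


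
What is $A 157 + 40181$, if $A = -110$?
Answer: $22911$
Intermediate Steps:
$A 157 + 40181 = \left(-110\right) 157 + 40181 = -17270 + 40181 = 22911$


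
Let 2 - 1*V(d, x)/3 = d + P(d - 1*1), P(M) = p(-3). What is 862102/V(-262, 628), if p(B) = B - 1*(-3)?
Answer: 431051/396 ≈ 1088.5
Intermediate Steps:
p(B) = 3 + B (p(B) = B + 3 = 3 + B)
P(M) = 0 (P(M) = 3 - 3 = 0)
V(d, x) = 6 - 3*d (V(d, x) = 6 - 3*(d + 0) = 6 - 3*d)
862102/V(-262, 628) = 862102/(6 - 3*(-262)) = 862102/(6 + 786) = 862102/792 = 862102*(1/792) = 431051/396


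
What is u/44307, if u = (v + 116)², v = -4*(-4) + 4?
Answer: 18496/44307 ≈ 0.41745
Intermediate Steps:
v = 20 (v = 16 + 4 = 20)
u = 18496 (u = (20 + 116)² = 136² = 18496)
u/44307 = 18496/44307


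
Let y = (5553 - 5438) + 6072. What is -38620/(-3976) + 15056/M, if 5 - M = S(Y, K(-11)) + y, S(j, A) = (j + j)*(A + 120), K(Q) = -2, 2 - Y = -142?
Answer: 26631219/2851786 ≈ 9.3384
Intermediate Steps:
Y = 144 (Y = 2 - 1*(-142) = 2 + 142 = 144)
y = 6187 (y = 115 + 6072 = 6187)
S(j, A) = 2*j*(120 + A) (S(j, A) = (2*j)*(120 + A) = 2*j*(120 + A))
M = -40166 (M = 5 - (2*144*(120 - 2) + 6187) = 5 - (2*144*118 + 6187) = 5 - (33984 + 6187) = 5 - 1*40171 = 5 - 40171 = -40166)
-38620/(-3976) + 15056/M = -38620/(-3976) + 15056/(-40166) = -38620*(-1/3976) + 15056*(-1/40166) = 9655/994 - 7528/20083 = 26631219/2851786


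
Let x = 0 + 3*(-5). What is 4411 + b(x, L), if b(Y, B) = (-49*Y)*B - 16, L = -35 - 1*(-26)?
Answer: -2220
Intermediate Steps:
L = -9 (L = -35 + 26 = -9)
x = -15 (x = 0 - 15 = -15)
b(Y, B) = -16 - 49*B*Y (b(Y, B) = -49*B*Y - 16 = -16 - 49*B*Y)
4411 + b(x, L) = 4411 + (-16 - 49*(-9)*(-15)) = 4411 + (-16 - 6615) = 4411 - 6631 = -2220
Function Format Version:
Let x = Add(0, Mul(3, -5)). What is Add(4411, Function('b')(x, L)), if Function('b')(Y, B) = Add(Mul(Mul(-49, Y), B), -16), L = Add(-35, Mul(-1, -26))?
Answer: -2220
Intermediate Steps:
L = -9 (L = Add(-35, 26) = -9)
x = -15 (x = Add(0, -15) = -15)
Function('b')(Y, B) = Add(-16, Mul(-49, B, Y)) (Function('b')(Y, B) = Add(Mul(-49, B, Y), -16) = Add(-16, Mul(-49, B, Y)))
Add(4411, Function('b')(x, L)) = Add(4411, Add(-16, Mul(-49, -9, -15))) = Add(4411, Add(-16, -6615)) = Add(4411, -6631) = -2220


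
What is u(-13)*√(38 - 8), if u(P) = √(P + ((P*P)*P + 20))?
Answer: 30*I*√73 ≈ 256.32*I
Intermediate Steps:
u(P) = √(20 + P + P³) (u(P) = √(P + (P²*P + 20)) = √(P + (P³ + 20)) = √(P + (20 + P³)) = √(20 + P + P³))
u(-13)*√(38 - 8) = √(20 - 13 + (-13)³)*√(38 - 8) = √(20 - 13 - 2197)*√30 = √(-2190)*√30 = (I*√2190)*√30 = 30*I*√73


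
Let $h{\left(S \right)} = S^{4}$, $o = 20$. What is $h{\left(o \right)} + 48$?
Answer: $160048$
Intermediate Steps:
$h{\left(o \right)} + 48 = 20^{4} + 48 = 160000 + 48 = 160048$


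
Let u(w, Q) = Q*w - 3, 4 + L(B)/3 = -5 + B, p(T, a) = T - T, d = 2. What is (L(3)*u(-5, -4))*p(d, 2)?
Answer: 0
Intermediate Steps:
p(T, a) = 0
L(B) = -27 + 3*B (L(B) = -12 + 3*(-5 + B) = -12 + (-15 + 3*B) = -27 + 3*B)
u(w, Q) = -3 + Q*w
(L(3)*u(-5, -4))*p(d, 2) = ((-27 + 3*3)*(-3 - 4*(-5)))*0 = ((-27 + 9)*(-3 + 20))*0 = -18*17*0 = -306*0 = 0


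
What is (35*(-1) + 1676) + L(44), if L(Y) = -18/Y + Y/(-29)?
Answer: 1045729/638 ≈ 1639.1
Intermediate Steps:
L(Y) = -18/Y - Y/29 (L(Y) = -18/Y + Y*(-1/29) = -18/Y - Y/29)
(35*(-1) + 1676) + L(44) = (35*(-1) + 1676) + (-18/44 - 1/29*44) = (-35 + 1676) + (-18*1/44 - 44/29) = 1641 + (-9/22 - 44/29) = 1641 - 1229/638 = 1045729/638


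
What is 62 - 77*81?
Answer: -6175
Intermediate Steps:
62 - 77*81 = 62 - 6237 = -6175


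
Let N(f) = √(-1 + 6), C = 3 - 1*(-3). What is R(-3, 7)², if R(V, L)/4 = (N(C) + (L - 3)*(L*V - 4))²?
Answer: 1604800400 - 64032000*√5 ≈ 1.4616e+9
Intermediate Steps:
C = 6 (C = 3 + 3 = 6)
N(f) = √5
R(V, L) = 4*(√5 + (-4 + L*V)*(-3 + L))² (R(V, L) = 4*(√5 + (L - 3)*(L*V - 4))² = 4*(√5 + (-3 + L)*(-4 + L*V))² = 4*(√5 + (-4 + L*V)*(-3 + L))²)
R(-3, 7)² = (4*(12 + √5 - 4*7 - 3*7² - 3*7*(-3))²)² = (4*(12 + √5 - 28 - 3*49 + 63)²)² = (4*(12 + √5 - 28 - 147 + 63)²)² = (4*(-100 + √5)²)² = 16*(-100 + √5)⁴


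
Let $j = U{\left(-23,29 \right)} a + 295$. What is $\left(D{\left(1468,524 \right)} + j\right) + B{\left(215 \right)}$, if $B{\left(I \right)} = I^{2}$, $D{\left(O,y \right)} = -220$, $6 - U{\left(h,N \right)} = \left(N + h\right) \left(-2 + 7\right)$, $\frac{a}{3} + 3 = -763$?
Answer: $101452$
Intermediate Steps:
$a = -2298$ ($a = -9 + 3 \left(-763\right) = -9 - 2289 = -2298$)
$U{\left(h,N \right)} = 6 - 5 N - 5 h$ ($U{\left(h,N \right)} = 6 - \left(N + h\right) \left(-2 + 7\right) = 6 - \left(N + h\right) 5 = 6 - \left(5 N + 5 h\right) = 6 - 5 N - 5 h$)
$j = 55447$ ($j = \left(6 - 145 - -115\right) \left(-2298\right) + 295 = \left(6 - 145 + 115\right) \left(-2298\right) + 295 = \left(-24\right) \left(-2298\right) + 295 = 55152 + 295 = 55447$)
$\left(D{\left(1468,524 \right)} + j\right) + B{\left(215 \right)} = \left(-220 + 55447\right) + 215^{2} = 55227 + 46225 = 101452$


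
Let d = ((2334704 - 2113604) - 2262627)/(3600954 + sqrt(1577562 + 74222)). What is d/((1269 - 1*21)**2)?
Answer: -408413600931/1121997159351351296 + 680509*sqrt(412946)/3365991478054053888 ≈ -3.6388e-7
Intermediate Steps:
d = -2041527/(3600954 + 2*sqrt(412946)) (d = (221100 - 2262627)/(3600954 + sqrt(1651784)) = -2041527/(3600954 + 2*sqrt(412946)) ≈ -0.56674)
d/((1269 - 1*21)**2) = (-3675722408379/6483434029166 + 2041527*sqrt(412946)/6483434029166)/((1269 - 1*21)**2) = (-3675722408379/6483434029166 + 2041527*sqrt(412946)/6483434029166)/((1269 - 21)**2) = (-3675722408379/6483434029166 + 2041527*sqrt(412946)/6483434029166)/(1248**2) = (-3675722408379/6483434029166 + 2041527*sqrt(412946)/6483434029166)/1557504 = (-3675722408379/6483434029166 + 2041527*sqrt(412946)/6483434029166)*(1/1557504) = -408413600931/1121997159351351296 + 680509*sqrt(412946)/3365991478054053888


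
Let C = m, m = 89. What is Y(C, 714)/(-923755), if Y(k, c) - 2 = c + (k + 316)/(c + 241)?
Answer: -136837/176437205 ≈ -0.00077556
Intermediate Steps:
C = 89
Y(k, c) = 2 + c + (316 + k)/(241 + c) (Y(k, c) = 2 + (c + (k + 316)/(c + 241)) = 2 + (c + (316 + k)/(241 + c)) = 2 + c + (316 + k)/(241 + c))
Y(C, 714)/(-923755) = ((798 + 89 + 714**2 + 243*714)/(241 + 714))/(-923755) = ((798 + 89 + 509796 + 173502)/955)*(-1/923755) = ((1/955)*684185)*(-1/923755) = (136837/191)*(-1/923755) = -136837/176437205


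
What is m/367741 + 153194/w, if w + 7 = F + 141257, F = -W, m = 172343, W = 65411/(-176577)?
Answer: 1295099629743071/833821515043891 ≈ 1.5532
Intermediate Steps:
W = -65411/176577 (W = 65411*(-1/176577) = -65411/176577 ≈ -0.37044)
F = 65411/176577 (F = -1*(-65411/176577) = 65411/176577 ≈ 0.37044)
w = 24941566661/176577 (w = -7 + (65411/176577 + 141257) = -7 + 24942802700/176577 = 24941566661/176577 ≈ 1.4125e+5)
m/367741 + 153194/w = 172343/367741 + 153194/(24941566661/176577) = 172343*(1/367741) + 153194*(176577/24941566661) = 172343/367741 + 27050536938/24941566661 = 1295099629743071/833821515043891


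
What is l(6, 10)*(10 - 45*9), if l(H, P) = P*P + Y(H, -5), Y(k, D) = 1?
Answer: -39895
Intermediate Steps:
l(H, P) = 1 + P² (l(H, P) = P*P + 1 = P² + 1 = 1 + P²)
l(6, 10)*(10 - 45*9) = (1 + 10²)*(10 - 45*9) = (1 + 100)*(10 - 405) = 101*(-395) = -39895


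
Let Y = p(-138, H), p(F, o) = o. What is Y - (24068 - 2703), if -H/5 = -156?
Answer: -20585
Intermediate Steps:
H = 780 (H = -5*(-156) = 780)
Y = 780
Y - (24068 - 2703) = 780 - (24068 - 2703) = 780 - 1*21365 = 780 - 21365 = -20585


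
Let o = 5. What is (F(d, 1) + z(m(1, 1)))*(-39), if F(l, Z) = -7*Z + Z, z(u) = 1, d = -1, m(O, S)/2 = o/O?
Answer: 195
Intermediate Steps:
m(O, S) = 10/O (m(O, S) = 2*(5/O) = 10/O)
F(l, Z) = -6*Z
(F(d, 1) + z(m(1, 1)))*(-39) = (-6*1 + 1)*(-39) = (-6 + 1)*(-39) = -5*(-39) = 195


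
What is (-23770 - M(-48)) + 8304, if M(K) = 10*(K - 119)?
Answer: -13796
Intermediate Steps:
M(K) = -1190 + 10*K (M(K) = 10*(-119 + K) = -1190 + 10*K)
(-23770 - M(-48)) + 8304 = (-23770 - (-1190 + 10*(-48))) + 8304 = (-23770 - (-1190 - 480)) + 8304 = (-23770 - 1*(-1670)) + 8304 = (-23770 + 1670) + 8304 = -22100 + 8304 = -13796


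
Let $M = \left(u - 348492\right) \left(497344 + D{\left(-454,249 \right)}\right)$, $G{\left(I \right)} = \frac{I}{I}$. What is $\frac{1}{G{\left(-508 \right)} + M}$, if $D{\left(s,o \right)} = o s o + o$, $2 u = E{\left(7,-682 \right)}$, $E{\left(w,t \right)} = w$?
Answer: $\frac{2}{19272014147199} \approx 1.0378 \cdot 10^{-13}$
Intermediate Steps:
$u = \frac{7}{2}$ ($u = \frac{1}{2} \cdot 7 = \frac{7}{2} \approx 3.5$)
$D{\left(s,o \right)} = o + s o^{2}$ ($D{\left(s,o \right)} = s o^{2} + o = o + s o^{2}$)
$G{\left(I \right)} = 1$
$M = \frac{19272014147197}{2}$ ($M = \left(\frac{7}{2} - 348492\right) \left(497344 + 249 \left(1 + 249 \left(-454\right)\right)\right) = - \frac{696977 \left(497344 + 249 \left(1 - 113046\right)\right)}{2} = - \frac{696977 \left(497344 + 249 \left(-113045\right)\right)}{2} = - \frac{696977 \left(497344 - 28148205\right)}{2} = \left(- \frac{696977}{2}\right) \left(-27650861\right) = \frac{19272014147197}{2} \approx 9.636 \cdot 10^{12}$)
$\frac{1}{G{\left(-508 \right)} + M} = \frac{1}{1 + \frac{19272014147197}{2}} = \frac{1}{\frac{19272014147199}{2}} = \frac{2}{19272014147199}$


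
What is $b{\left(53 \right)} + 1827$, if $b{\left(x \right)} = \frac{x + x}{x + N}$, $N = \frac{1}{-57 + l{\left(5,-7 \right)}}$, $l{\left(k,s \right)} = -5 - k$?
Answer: $\frac{3246476}{1775} \approx 1829.0$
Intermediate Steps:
$N = - \frac{1}{67}$ ($N = \frac{1}{-57 - 10} = \frac{1}{-67} = - \frac{1}{67} \approx -0.014925$)
$b{\left(x \right)} = \frac{2 x}{- \frac{1}{67} + x}$ ($b{\left(x \right)} = \frac{x + x}{x - \frac{1}{67}} = \frac{2 x}{- \frac{1}{67} + x}$)
$b{\left(53 \right)} + 1827 = 134 \cdot 53 \frac{1}{-1 + 67 \cdot 53} + 1827 = 134 \cdot 53 \frac{1}{-1 + 3551} + 1827 = 134 \cdot 53 \cdot \frac{1}{3550} + 1827 = \frac{3551}{1775} + 1827 = \frac{3246476}{1775}$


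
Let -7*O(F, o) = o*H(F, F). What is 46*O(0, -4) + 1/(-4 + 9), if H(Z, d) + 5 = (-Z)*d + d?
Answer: -4593/35 ≈ -131.23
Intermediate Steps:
H(Z, d) = -5 + d - Z*d (H(Z, d) = -5 + ((-Z)*d + d) = -5 + (-Z*d + d) = -5 + (d - Z*d) = -5 + d - Z*d)
O(F, o) = -o*(-5 + F - F**2)/7 (O(F, o) = -o*(-5 + F - F*F)/7 = -o*(-5 + F - F**2)/7)
46*O(0, -4) + 1/(-4 + 9) = 46*((1/7)*(-4)*(5 + 0**2 - 1*0)) + 1/(-4 + 9) = 46*((1/7)*(-4)*(5 + 0 + 0)) + 1/5 = 46*((1/7)*(-4)*5) + 1/5 = 46*(-20/7) + 1/5 = -920/7 + 1/5 = -4593/35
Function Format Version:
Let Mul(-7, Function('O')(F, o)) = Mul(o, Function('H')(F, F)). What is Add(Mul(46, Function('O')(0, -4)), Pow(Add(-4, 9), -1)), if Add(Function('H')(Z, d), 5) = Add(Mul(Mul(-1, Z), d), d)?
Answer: Rational(-4593, 35) ≈ -131.23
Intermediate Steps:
Function('H')(Z, d) = Add(-5, d, Mul(-1, Z, d)) (Function('H')(Z, d) = Add(-5, Add(Mul(Mul(-1, Z), d), d)) = Add(-5, Add(Mul(-1, Z, d), d)) = Add(-5, Add(d, Mul(-1, Z, d))) = Add(-5, d, Mul(-1, Z, d)))
Function('O')(F, o) = Mul(Rational(-1, 7), o, Add(-5, F, Mul(-1, Pow(F, 2)))) (Function('O')(F, o) = Mul(Rational(-1, 7), Mul(o, Add(-5, F, Mul(-1, F, F)))) = Mul(Rational(-1, 7), Mul(o, Add(-5, F, Mul(-1, Pow(F, 2))))) = Mul(Rational(-1, 7), o, Add(-5, F, Mul(-1, Pow(F, 2)))))
Add(Mul(46, Function('O')(0, -4)), Pow(Add(-4, 9), -1)) = Add(Mul(46, Mul(Rational(1, 7), -4, Add(5, Pow(0, 2), Mul(-1, 0)))), Pow(Add(-4, 9), -1)) = Add(Mul(46, Mul(Rational(1, 7), -4, Add(5, 0, 0))), Pow(5, -1)) = Add(Mul(46, Mul(Rational(1, 7), -4, 5)), Rational(1, 5)) = Add(Mul(46, Rational(-20, 7)), Rational(1, 5)) = Add(Rational(-920, 7), Rational(1, 5)) = Rational(-4593, 35)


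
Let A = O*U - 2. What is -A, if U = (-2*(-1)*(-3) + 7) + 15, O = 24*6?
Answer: -2302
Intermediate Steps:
O = 144
U = 16 (U = (2*(-3) + 7) + 15 = (-6 + 7) + 15 = 1 + 15 = 16)
A = 2302 (A = 144*16 - 2 = 2304 - 2 = 2302)
-A = -1*2302 = -2302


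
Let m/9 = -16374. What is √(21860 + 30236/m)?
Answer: √13186762109994/24561 ≈ 147.85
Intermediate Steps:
m = -147366 (m = 9*(-16374) = -147366)
√(21860 + 30236/m) = √(21860 + 30236/(-147366)) = √(21860 + 30236*(-1/147366)) = √(21860 - 15118/73683) = √(1610695262/73683) = √13186762109994/24561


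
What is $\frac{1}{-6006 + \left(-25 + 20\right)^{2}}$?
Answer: $- \frac{1}{5981} \approx -0.0001672$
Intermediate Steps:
$\frac{1}{-6006 + \left(-25 + 20\right)^{2}} = \frac{1}{-6006 + \left(-5\right)^{2}} = \frac{1}{-6006 + 25} = \frac{1}{-5981} = - \frac{1}{5981}$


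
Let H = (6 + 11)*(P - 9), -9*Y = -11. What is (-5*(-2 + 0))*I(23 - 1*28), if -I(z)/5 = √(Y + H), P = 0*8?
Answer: -50*I*√1366/3 ≈ -615.99*I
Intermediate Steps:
P = 0
Y = 11/9 (Y = -⅑*(-11) = 11/9 ≈ 1.2222)
H = -153 (H = (6 + 11)*(0 - 9) = 17*(-9) = -153)
I(z) = -5*I*√1366/3 (I(z) = -5*√(11/9 - 153) = -5*I*√1366/3)
(-5*(-2 + 0))*I(23 - 1*28) = (-5*(-2 + 0))*(-5*I*√1366/3) = (-5*(-2))*(-5*I*√1366/3) = 10*(-5*I*√1366/3) = -50*I*√1366/3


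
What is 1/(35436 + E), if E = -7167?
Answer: 1/28269 ≈ 3.5374e-5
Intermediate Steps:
1/(35436 + E) = 1/(35436 - 7167) = 1/28269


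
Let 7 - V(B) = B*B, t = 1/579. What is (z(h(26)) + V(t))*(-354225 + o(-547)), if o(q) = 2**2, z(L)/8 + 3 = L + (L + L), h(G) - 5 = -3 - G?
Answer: 70418395894994/335241 ≈ 2.1005e+8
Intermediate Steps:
h(G) = 2 - G (h(G) = 5 + (-3 - G) = 2 - G)
t = 1/579 ≈ 0.0017271
z(L) = -24 + 24*L (z(L) = -24 + 8*(L + (L + L)) = -24 + 8*(L + 2*L) = -24 + 8*(3*L) = -24 + 24*L)
V(B) = 7 - B**2 (V(B) = 7 - B*B = 7 - B**2)
o(q) = 4
(z(h(26)) + V(t))*(-354225 + o(-547)) = ((-24 + 24*(2 - 1*26)) + (7 - (1/579)**2))*(-354225 + 4) = ((-24 + 24*(2 - 26)) + (7 - 1*1/335241))*(-354221) = ((-24 + 24*(-24)) + (7 - 1/335241))*(-354221) = ((-24 - 576) + 2346686/335241)*(-354221) = (-600 + 2346686/335241)*(-354221) = -198797914/335241*(-354221) = 70418395894994/335241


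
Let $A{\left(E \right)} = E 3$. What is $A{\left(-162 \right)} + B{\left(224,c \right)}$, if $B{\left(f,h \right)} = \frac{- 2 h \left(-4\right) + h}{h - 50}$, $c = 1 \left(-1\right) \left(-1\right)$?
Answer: $- \frac{23823}{49} \approx -486.18$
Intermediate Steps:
$A{\left(E \right)} = 3 E$
$c = 1$ ($c = \left(-1\right) \left(-1\right) = 1$)
$B{\left(f,h \right)} = \frac{9 h}{-50 + h}$ ($B{\left(f,h \right)} = \frac{8 h + h}{-50 + h} = \frac{9 h}{-50 + h}$)
$A{\left(-162 \right)} + B{\left(224,c \right)} = 3 \left(-162\right) + 9 \cdot 1 \frac{1}{-50 + 1} = -486 + 9 \cdot 1 \frac{1}{-49} = -486 + 9 \cdot 1 \left(- \frac{1}{49}\right) = -486 - \frac{9}{49} = - \frac{23823}{49}$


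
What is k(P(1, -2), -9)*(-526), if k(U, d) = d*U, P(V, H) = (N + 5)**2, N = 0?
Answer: 118350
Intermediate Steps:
P(V, H) = 25 (P(V, H) = (0 + 5)**2 = 5**2 = 25)
k(U, d) = U*d
k(P(1, -2), -9)*(-526) = (25*(-9))*(-526) = -225*(-526) = 118350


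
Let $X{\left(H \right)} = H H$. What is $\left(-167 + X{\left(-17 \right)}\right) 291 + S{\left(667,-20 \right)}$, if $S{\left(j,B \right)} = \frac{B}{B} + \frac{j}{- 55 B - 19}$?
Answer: $\frac{1668670}{47} \approx 35504.0$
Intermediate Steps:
$X{\left(H \right)} = H^{2}$
$S{\left(j,B \right)} = 1 + \frac{j}{-19 - 55 B}$
$\left(-167 + X{\left(-17 \right)}\right) 291 + S{\left(667,-20 \right)} = \left(-167 + \left(-17\right)^{2}\right) 291 + \frac{19 - 667 + 55 \left(-20\right)}{19 + 55 \left(-20\right)} = \left(-167 + 289\right) 291 + \frac{19 - 667 - 1100}{19 - 1100} = 122 \cdot 291 + \frac{1}{-1081} \left(-1748\right) = 35502 - - \frac{76}{47} = 35502 + \frac{76}{47} = \frac{1668670}{47}$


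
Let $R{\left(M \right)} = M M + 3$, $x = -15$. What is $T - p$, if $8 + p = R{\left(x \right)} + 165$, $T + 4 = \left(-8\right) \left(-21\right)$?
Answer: $-221$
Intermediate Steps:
$T = 164$ ($T = -4 - -168 = -4 + 168 = 164$)
$R{\left(M \right)} = 3 + M^{2}$ ($R{\left(M \right)} = M^{2} + 3 = 3 + M^{2}$)
$p = 385$ ($p = -8 + \left(\left(3 + \left(-15\right)^{2}\right) + 165\right) = -8 + \left(\left(3 + 225\right) + 165\right) = -8 + \left(228 + 165\right) = -8 + 393 = 385$)
$T - p = 164 - 385 = -221$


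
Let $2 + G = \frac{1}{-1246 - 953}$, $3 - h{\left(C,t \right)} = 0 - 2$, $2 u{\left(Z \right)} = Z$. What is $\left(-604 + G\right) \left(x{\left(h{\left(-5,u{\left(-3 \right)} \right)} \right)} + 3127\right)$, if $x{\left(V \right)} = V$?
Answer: $- \frac{1391229180}{733} \approx -1.898 \cdot 10^{6}$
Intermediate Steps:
$u{\left(Z \right)} = \frac{Z}{2}$
$h{\left(C,t \right)} = 5$ ($h{\left(C,t \right)} = 3 - \left(0 - 2\right) = 3 - -2 = 3 + 2 = 5$)
$G = - \frac{4399}{2199}$ ($G = -2 + \frac{1}{-1246 - 953} = -2 + \frac{1}{-2199} = -2 - \frac{1}{2199} = - \frac{4399}{2199} \approx -2.0005$)
$\left(-604 + G\right) \left(x{\left(h{\left(-5,u{\left(-3 \right)} \right)} \right)} + 3127\right) = \left(-604 - \frac{4399}{2199}\right) \left(5 + 3127\right) = \left(- \frac{1332595}{2199}\right) 3132 = - \frac{1391229180}{733}$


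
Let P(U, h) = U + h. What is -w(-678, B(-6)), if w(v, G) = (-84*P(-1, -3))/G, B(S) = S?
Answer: 56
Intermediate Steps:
w(v, G) = 336/G (w(v, G) = (-84*(-1 - 3))/G = (-84*(-4))/G = 336/G)
-w(-678, B(-6)) = -336/(-6) = -336*(-1)/6 = -1*(-56) = 56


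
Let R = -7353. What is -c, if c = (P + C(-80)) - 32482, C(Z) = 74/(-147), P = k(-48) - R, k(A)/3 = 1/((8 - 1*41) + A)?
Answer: 33246382/1323 ≈ 25130.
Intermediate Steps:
k(A) = 3/(-33 + A) (k(A) = 3/((8 - 1*41) + A) = 3/((8 - 41) + A) = 3/(-33 + A))
P = 198530/27 (P = 3/(-33 - 48) - 1*(-7353) = 3/(-81) + 7353 = 3*(-1/81) + 7353 = -1/27 + 7353 = 198530/27 ≈ 7353.0)
C(Z) = -74/147 (C(Z) = 74*(-1/147) = -74/147)
c = -33246382/1323 (c = (198530/27 - 74/147) - 32482 = 9727304/1323 - 32482 = -33246382/1323 ≈ -25130.)
-c = -1*(-33246382/1323) = 33246382/1323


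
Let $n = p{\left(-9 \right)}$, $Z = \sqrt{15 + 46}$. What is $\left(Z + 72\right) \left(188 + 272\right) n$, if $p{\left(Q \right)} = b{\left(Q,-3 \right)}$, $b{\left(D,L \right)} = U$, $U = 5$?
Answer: $165600 + 2300 \sqrt{61} \approx 1.8356 \cdot 10^{5}$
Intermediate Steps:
$b{\left(D,L \right)} = 5$
$Z = \sqrt{61} \approx 7.8102$
$p{\left(Q \right)} = 5$
$n = 5$
$\left(Z + 72\right) \left(188 + 272\right) n = \left(\sqrt{61} + 72\right) \left(188 + 272\right) 5 = \left(72 + \sqrt{61}\right) 460 \cdot 5 = \left(33120 + 460 \sqrt{61}\right) 5 = 165600 + 2300 \sqrt{61}$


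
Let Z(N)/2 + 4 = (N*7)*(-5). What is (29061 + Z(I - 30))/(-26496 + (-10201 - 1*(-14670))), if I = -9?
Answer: -31783/22027 ≈ -1.4429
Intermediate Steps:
Z(N) = -8 - 70*N (Z(N) = -8 + 2*((N*7)*(-5)) = -8 + 2*((7*N)*(-5)) = -8 + 2*(-35*N) = -8 - 70*N)
(29061 + Z(I - 30))/(-26496 + (-10201 - 1*(-14670))) = (29061 + (-8 - 70*(-9 - 30)))/(-26496 + (-10201 - 1*(-14670))) = (29061 + (-8 - 70*(-39)))/(-26496 + (-10201 + 14670)) = (29061 + (-8 + 2730))/(-26496 + 4469) = (29061 + 2722)/(-22027) = 31783*(-1/22027) = -31783/22027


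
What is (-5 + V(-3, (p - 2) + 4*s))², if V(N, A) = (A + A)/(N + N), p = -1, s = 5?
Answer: 1024/9 ≈ 113.78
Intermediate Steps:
V(N, A) = A/N (V(N, A) = (2*A)/((2*N)) = (2*A)*(1/(2*N)) = A/N)
(-5 + V(-3, (p - 2) + 4*s))² = (-5 + ((-1 - 2) + 4*5)/(-3))² = (-5 + (-3 + 20)*(-⅓))² = (-5 + 17*(-⅓))² = (-5 - 17/3)² = (-32/3)² = 1024/9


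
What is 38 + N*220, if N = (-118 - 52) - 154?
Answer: -71242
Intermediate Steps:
N = -324 (N = -170 - 154 = -324)
38 + N*220 = 38 - 324*220 = 38 - 71280 = -71242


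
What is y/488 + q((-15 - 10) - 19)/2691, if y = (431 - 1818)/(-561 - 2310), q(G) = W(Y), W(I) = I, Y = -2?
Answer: 103369/418913352 ≈ 0.00024675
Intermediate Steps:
q(G) = -2
y = 1387/2871 (y = -1387/(-2871) = -1387*(-1/2871) = 1387/2871 ≈ 0.48311)
y/488 + q((-15 - 10) - 19)/2691 = (1387/2871)/488 - 2/2691 = (1387/2871)*(1/488) - 2*1/2691 = 1387/1401048 - 2/2691 = 103369/418913352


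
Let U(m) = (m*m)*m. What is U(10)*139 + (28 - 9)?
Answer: 139019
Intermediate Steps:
U(m) = m³ (U(m) = m²*m = m³)
U(10)*139 + (28 - 9) = 10³*139 + (28 - 9) = 1000*139 + 19 = 139000 + 19 = 139019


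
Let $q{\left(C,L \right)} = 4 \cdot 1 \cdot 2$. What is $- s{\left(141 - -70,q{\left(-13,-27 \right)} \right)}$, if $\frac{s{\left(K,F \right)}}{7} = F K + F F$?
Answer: $-12264$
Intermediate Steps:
$q{\left(C,L \right)} = 8$ ($q{\left(C,L \right)} = 4 \cdot 2 = 8$)
$s{\left(K,F \right)} = 7 F^{2} + 7 F K$ ($s{\left(K,F \right)} = 7 \left(F K + F F\right) = 7 \left(F K + F^{2}\right) = 7 \left(F^{2} + F K\right) = 7 F^{2} + 7 F K$)
$- s{\left(141 - -70,q{\left(-13,-27 \right)} \right)} = - 7 \cdot 8 \left(8 + \left(141 - -70\right)\right) = - 7 \cdot 8 \left(8 + \left(141 + 70\right)\right) = - 7 \cdot 8 \left(8 + 211\right) = - 7 \cdot 8 \cdot 219 = \left(-1\right) 12264 = -12264$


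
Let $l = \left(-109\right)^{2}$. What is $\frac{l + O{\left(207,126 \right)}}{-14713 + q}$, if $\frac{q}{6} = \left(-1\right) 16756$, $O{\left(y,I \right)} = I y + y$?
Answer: $- \frac{38170}{115249} \approx -0.3312$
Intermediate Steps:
$O{\left(y,I \right)} = y + I y$
$l = 11881$
$q = -100536$ ($q = 6 \left(\left(-1\right) 16756\right) = 6 \left(-16756\right) = -100536$)
$\frac{l + O{\left(207,126 \right)}}{-14713 + q} = \frac{11881 + 207 \left(1 + 126\right)}{-14713 - 100536} = \frac{11881 + 207 \cdot 127}{-115249} = \left(11881 + 26289\right) \left(- \frac{1}{115249}\right) = 38170 \left(- \frac{1}{115249}\right) = - \frac{38170}{115249}$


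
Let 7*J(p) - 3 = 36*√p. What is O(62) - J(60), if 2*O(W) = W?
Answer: 214/7 - 72*√15/7 ≈ -9.2650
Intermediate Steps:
O(W) = W/2
J(p) = 3/7 + 36*√p/7 (J(p) = 3/7 + (36*√p)/7 = 3/7 + 36*√p/7)
O(62) - J(60) = (½)*62 - (3/7 + 36*√60/7) = 31 - (3/7 + 36*(2*√15)/7) = 31 - (3/7 + 72*√15/7) = 31 + (-3/7 - 72*√15/7) = 214/7 - 72*√15/7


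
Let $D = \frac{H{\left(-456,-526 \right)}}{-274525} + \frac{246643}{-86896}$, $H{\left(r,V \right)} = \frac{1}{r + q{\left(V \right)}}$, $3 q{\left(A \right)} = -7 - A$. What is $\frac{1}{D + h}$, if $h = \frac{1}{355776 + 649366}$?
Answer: $- \frac{3392856924127569200}{9630179907306070759} \approx -0.35231$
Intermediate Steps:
$q{\left(A \right)} = - \frac{7}{3} - \frac{A}{3}$ ($q{\left(A \right)} = \frac{-7 - A}{3} = - \frac{7}{3} - \frac{A}{3}$)
$H{\left(r,V \right)} = \frac{1}{- \frac{7}{3} + r - \frac{V}{3}}$ ($H{\left(r,V \right)} = \frac{1}{r - \left(\frac{7}{3} + \frac{V}{3}\right)} = \frac{1}{- \frac{7}{3} + r - \frac{V}{3}}$)
$D = - \frac{19161836402829}{6751000205200}$ ($D = \frac{3 \frac{1}{-7 - -526 + 3 \left(-456\right)}}{-274525} + \frac{246643}{-86896} = \frac{3}{-7 + 526 - 1368} \left(- \frac{1}{274525}\right) + 246643 \left(- \frac{1}{86896}\right) = \frac{3}{-849} \left(- \frac{1}{274525}\right) - \frac{246643}{86896} = 3 \left(- \frac{1}{849}\right) \left(- \frac{1}{274525}\right) - \frac{246643}{86896} = \left(- \frac{1}{283}\right) \left(- \frac{1}{274525}\right) - \frac{246643}{86896} = \frac{1}{77690575} - \frac{246643}{86896} = - \frac{19161836402829}{6751000205200} \approx -2.8384$)
$h = \frac{1}{1005142} \approx 9.9488 \cdot 10^{-7}$
$\frac{1}{D + h} = \frac{1}{- \frac{19161836402829}{6751000205200} + \frac{1}{1005142}} = \frac{1}{- \frac{9630179907306070759}{3392856924127569200}} = - \frac{3392856924127569200}{9630179907306070759}$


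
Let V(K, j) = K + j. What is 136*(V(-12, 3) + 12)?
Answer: 408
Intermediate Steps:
136*(V(-12, 3) + 12) = 136*((-12 + 3) + 12) = 136*(-9 + 12) = 136*3 = 408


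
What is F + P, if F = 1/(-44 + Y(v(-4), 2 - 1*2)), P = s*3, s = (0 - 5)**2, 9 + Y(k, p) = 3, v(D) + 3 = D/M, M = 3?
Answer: 3749/50 ≈ 74.980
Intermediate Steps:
v(D) = -3 + D/3
Y(k, p) = -6 (Y(k, p) = -9 + 3 = -6)
s = 25 (s = (-5)**2 = 25)
P = 75 (P = 25*3 = 75)
F = -1/50 (F = 1/(-44 - 6) = 1/(-50) = -1/50 ≈ -0.020000)
F + P = -1/50 + 75 = 3749/50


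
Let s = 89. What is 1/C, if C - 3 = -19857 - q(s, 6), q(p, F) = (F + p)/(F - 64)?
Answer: -58/1151437 ≈ -5.0372e-5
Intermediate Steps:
q(p, F) = (F + p)/(-64 + F)
C = -1151437/58 (C = 3 + (-19857 - (6 + 89)/(-64 + 6)) = 3 + (-19857 - 95/(-58)) = 3 + (-19857 - (-1)*95/58) = 3 + (-19857 - 1*(-95/58)) = 3 + (-19857 + 95/58) = 3 - 1151611/58 = -1151437/58 ≈ -19852.)
1/C = 1/(-1151437/58) = -58/1151437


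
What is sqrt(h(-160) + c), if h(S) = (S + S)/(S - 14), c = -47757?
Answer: I*sqrt(361458813)/87 ≈ 218.53*I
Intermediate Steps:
h(S) = 2*S/(-14 + S) (h(S) = (2*S)/(-14 + S) = 2*S/(-14 + S))
sqrt(h(-160) + c) = sqrt(2*(-160)/(-14 - 160) - 47757) = sqrt(2*(-160)/(-174) - 47757) = sqrt(2*(-160)*(-1/174) - 47757) = sqrt(160/87 - 47757) = sqrt(-4154699/87) = I*sqrt(361458813)/87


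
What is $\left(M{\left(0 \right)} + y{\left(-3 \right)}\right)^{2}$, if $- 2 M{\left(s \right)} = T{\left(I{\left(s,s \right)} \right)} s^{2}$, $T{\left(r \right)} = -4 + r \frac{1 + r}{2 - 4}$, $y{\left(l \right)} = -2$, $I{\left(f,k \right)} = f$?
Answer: $4$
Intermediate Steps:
$T{\left(r \right)} = -4 + r \left(- \frac{1}{2} - \frac{r}{2}\right)$ ($T{\left(r \right)} = -4 + r \frac{1 + r}{-2} = -4 + r \left(1 + r\right) \left(- \frac{1}{2}\right) = -4 + r \left(- \frac{1}{2} - \frac{r}{2}\right)$)
$M{\left(s \right)} = - \frac{s^{2} \left(-4 - \frac{s}{2} - \frac{s^{2}}{2}\right)}{2}$ ($M{\left(s \right)} = - \frac{\left(-4 - \frac{s}{2} - \frac{s^{2}}{2}\right) s^{2}}{2} = - \frac{s^{2} \left(-4 - \frac{s}{2} - \frac{s^{2}}{2}\right)}{2}$)
$\left(M{\left(0 \right)} + y{\left(-3 \right)}\right)^{2} = \left(\frac{0^{2} \left(8 + 0 + 0^{2}\right)}{4} - 2\right)^{2} = \left(\frac{1}{4} \cdot 0 \left(8 + 0 + 0\right) - 2\right)^{2} = \left(\frac{1}{4} \cdot 0 \cdot 8 - 2\right)^{2} = \left(0 - 2\right)^{2} = \left(-2\right)^{2} = 4$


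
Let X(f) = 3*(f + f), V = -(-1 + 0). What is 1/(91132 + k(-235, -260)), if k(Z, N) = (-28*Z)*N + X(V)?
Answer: -1/1619662 ≈ -6.1741e-7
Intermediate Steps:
V = 1 (V = -1*(-1) = 1)
X(f) = 6*f (X(f) = 3*(2*f) = 6*f)
k(Z, N) = 6 - 28*N*Z (k(Z, N) = (-28*Z)*N + 6*1 = -28*N*Z + 6 = 6 - 28*N*Z)
1/(91132 + k(-235, -260)) = 1/(91132 + (6 - 28*(-260)*(-235))) = 1/(91132 + (6 - 1710800)) = 1/(91132 - 1710794) = 1/(-1619662) = -1/1619662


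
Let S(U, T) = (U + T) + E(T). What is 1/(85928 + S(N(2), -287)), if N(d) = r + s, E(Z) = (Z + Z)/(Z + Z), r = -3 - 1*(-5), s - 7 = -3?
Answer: 1/85648 ≈ 1.1676e-5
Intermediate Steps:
s = 4 (s = 7 - 3 = 4)
r = 2 (r = -3 + 5 = 2)
E(Z) = 1 (E(Z) = (2*Z)/((2*Z)) = (2*Z)*(1/(2*Z)) = 1)
N(d) = 6 (N(d) = 2 + 4 = 6)
S(U, T) = 1 + T + U (S(U, T) = (U + T) + 1 = (T + U) + 1 = 1 + T + U)
1/(85928 + S(N(2), -287)) = 1/(85928 + (1 - 287 + 6)) = 1/(85928 - 280) = 1/85648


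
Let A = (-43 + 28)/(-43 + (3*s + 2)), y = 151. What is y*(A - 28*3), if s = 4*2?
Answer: -213363/17 ≈ -12551.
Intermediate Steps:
s = 8
A = 15/17 (A = (-43 + 28)/(-43 + (3*8 + 2)) = -15/(-43 + (24 + 2)) = -15/(-43 + 26) = -15/(-17) = -15*(-1/17) = 15/17 ≈ 0.88235)
y*(A - 28*3) = 151*(15/17 - 28*3) = 151*(15/17 - 84) = 151*(-1413/17) = -213363/17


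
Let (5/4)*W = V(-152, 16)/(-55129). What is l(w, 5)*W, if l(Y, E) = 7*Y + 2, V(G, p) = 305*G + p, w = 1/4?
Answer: 139032/55129 ≈ 2.5219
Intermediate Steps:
w = ¼ ≈ 0.25000
V(G, p) = p + 305*G
l(Y, E) = 2 + 7*Y
W = 185376/275645 (W = 4*((16 + 305*(-152))/(-55129))/5 = 4*((16 - 46360)*(-1/55129))/5 = 4*(-46344*(-1/55129))/5 = (⅘)*(46344/55129) = 185376/275645 ≈ 0.67252)
l(w, 5)*W = (2 + 7*(¼))*(185376/275645) = (2 + 7/4)*(185376/275645) = (15/4)*(185376/275645) = 139032/55129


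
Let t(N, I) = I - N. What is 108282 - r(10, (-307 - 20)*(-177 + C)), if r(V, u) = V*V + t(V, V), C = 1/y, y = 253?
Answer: 108182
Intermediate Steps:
C = 1/253 ≈ 0.0039526
r(V, u) = V² (r(V, u) = V*V + (V - V) = V² + 0 = V²)
108282 - r(10, (-307 - 20)*(-177 + C)) = 108282 - 1*10² = 108282 - 1*100 = 108282 - 100 = 108182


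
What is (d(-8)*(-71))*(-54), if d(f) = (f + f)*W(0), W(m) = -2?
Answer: 122688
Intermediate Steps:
d(f) = -4*f (d(f) = (f + f)*(-2) = (2*f)*(-2) = -4*f)
(d(-8)*(-71))*(-54) = (-4*(-8)*(-71))*(-54) = (32*(-71))*(-54) = -2272*(-54) = 122688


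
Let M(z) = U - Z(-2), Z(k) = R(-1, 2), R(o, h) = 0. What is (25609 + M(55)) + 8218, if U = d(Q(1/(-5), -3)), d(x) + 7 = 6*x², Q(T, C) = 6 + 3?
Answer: 34306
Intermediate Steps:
Q(T, C) = 9
Z(k) = 0
d(x) = -7 + 6*x²
U = 479 (U = -7 + 6*9² = -7 + 6*81 = -7 + 486 = 479)
M(z) = 479 (M(z) = 479 - 1*0 = 479 + 0 = 479)
(25609 + M(55)) + 8218 = (25609 + 479) + 8218 = 26088 + 8218 = 34306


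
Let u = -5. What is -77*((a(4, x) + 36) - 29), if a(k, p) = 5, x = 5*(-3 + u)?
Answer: -924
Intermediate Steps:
x = -40 (x = 5*(-3 - 5) = 5*(-8) = -40)
-77*((a(4, x) + 36) - 29) = -77*((5 + 36) - 29) = -77*(41 - 29) = -77*12 = -924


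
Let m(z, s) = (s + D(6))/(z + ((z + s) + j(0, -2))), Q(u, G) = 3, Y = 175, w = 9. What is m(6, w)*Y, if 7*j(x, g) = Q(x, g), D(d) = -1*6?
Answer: 49/2 ≈ 24.500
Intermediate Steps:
D(d) = -6
j(x, g) = 3/7 (j(x, g) = (1/7)*3 = 3/7)
m(z, s) = (-6 + s)/(3/7 + s + 2*z) (m(z, s) = (s - 6)/(z + ((z + s) + 3/7)) = (-6 + s)/(z + ((s + z) + 3/7)) = (-6 + s)/(z + (3/7 + s + z)) = (-6 + s)/(3/7 + s + 2*z))
m(6, w)*Y = (7*(-6 + 9)/(3 + 7*9 + 14*6))*175 = (7*3/(3 + 63 + 84))*175 = (7*3/150)*175 = (7*(1/150)*3)*175 = (7/50)*175 = 49/2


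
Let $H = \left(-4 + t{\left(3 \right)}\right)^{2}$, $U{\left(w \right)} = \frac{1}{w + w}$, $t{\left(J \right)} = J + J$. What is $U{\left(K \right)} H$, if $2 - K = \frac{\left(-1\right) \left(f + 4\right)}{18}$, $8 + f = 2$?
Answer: $\frac{18}{17} \approx 1.0588$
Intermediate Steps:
$f = -6$ ($f = -8 + 2 = -6$)
$t{\left(J \right)} = 2 J$
$K = \frac{17}{9}$ ($K = 2 - \frac{\left(-1\right) \left(-6 + 4\right)}{18} = 2 - \left(-1\right) \left(-2\right) \frac{1}{18} = 2 - 2 \cdot \frac{1}{18} = 2 - \frac{1}{9} = \frac{17}{9} \approx 1.8889$)
$U{\left(w \right)} = \frac{1}{2 w}$
$H = 4$ ($H = \left(-4 + 2 \cdot 3\right)^{2} = \left(-4 + 6\right)^{2} = 2^{2} = 4$)
$U{\left(K \right)} H = \frac{1}{2 \cdot \frac{17}{9}} \cdot 4 = \frac{1}{2} \cdot \frac{9}{17} \cdot 4 = \frac{9}{34} \cdot 4 = \frac{18}{17}$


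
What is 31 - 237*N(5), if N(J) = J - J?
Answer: 31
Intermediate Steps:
N(J) = 0
31 - 237*N(5) = 31 - 237*0 = 31 + 0 = 31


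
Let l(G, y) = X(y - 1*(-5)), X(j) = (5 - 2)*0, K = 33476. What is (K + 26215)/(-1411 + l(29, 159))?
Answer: -59691/1411 ≈ -42.304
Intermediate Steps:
X(j) = 0 (X(j) = 3*0 = 0)
l(G, y) = 0
(K + 26215)/(-1411 + l(29, 159)) = (33476 + 26215)/(-1411 + 0) = 59691/(-1411) = 59691*(-1/1411) = -59691/1411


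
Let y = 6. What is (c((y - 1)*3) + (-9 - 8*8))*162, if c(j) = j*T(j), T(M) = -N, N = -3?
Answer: -4536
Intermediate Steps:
T(M) = 3 (T(M) = -1*(-3) = 3)
c(j) = 3*j (c(j) = j*3 = 3*j)
(c((y - 1)*3) + (-9 - 8*8))*162 = (3*((6 - 1)*3) + (-9 - 8*8))*162 = (3*(5*3) + (-9 - 64))*162 = (3*15 - 73)*162 = (45 - 73)*162 = -28*162 = -4536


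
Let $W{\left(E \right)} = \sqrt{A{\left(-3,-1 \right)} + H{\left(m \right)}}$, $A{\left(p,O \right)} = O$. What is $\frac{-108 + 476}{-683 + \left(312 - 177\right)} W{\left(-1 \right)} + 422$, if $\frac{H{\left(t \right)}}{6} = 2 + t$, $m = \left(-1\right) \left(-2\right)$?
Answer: $422 - \frac{92 \sqrt{23}}{137} \approx 418.78$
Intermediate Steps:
$m = 2$
$H{\left(t \right)} = 12 + 6 t$ ($H{\left(t \right)} = 6 \left(2 + t\right) = 12 + 6 t$)
$W{\left(E \right)} = \sqrt{23}$ ($W{\left(E \right)} = \sqrt{-1 + \left(12 + 6 \cdot 2\right)} = \sqrt{-1 + \left(12 + 12\right)} = \sqrt{-1 + 24} = \sqrt{23}$)
$\frac{-108 + 476}{-683 + \left(312 - 177\right)} W{\left(-1 \right)} + 422 = \frac{-108 + 476}{-683 + \left(312 - 177\right)} \sqrt{23} + 422 = \frac{368}{-683 + 135} \sqrt{23} + 422 = \frac{368}{-548} \sqrt{23} + 422 = 368 \left(- \frac{1}{548}\right) \sqrt{23} + 422 = - \frac{92 \sqrt{23}}{137} + 422 = 422 - \frac{92 \sqrt{23}}{137}$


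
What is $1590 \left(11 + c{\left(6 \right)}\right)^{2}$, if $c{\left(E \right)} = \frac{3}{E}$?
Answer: $\frac{420555}{2} \approx 2.1028 \cdot 10^{5}$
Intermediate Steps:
$1590 \left(11 + c{\left(6 \right)}\right)^{2} = 1590 \left(11 + \frac{3}{6}\right)^{2} = 1590 \left(11 + 3 \cdot \frac{1}{6}\right)^{2} = 1590 \left(11 + \frac{1}{2}\right)^{2} = 1590 \left(\frac{23}{2}\right)^{2} = 1590 \cdot \frac{529}{4} = \frac{420555}{2}$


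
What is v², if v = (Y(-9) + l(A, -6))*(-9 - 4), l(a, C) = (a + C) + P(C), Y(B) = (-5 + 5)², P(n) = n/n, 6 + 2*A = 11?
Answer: 4225/4 ≈ 1056.3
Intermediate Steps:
A = 5/2 (A = -3 + (½)*11 = -3 + 11/2 = 5/2 ≈ 2.5000)
P(n) = 1
Y(B) = 0 (Y(B) = 0² = 0)
l(a, C) = 1 + C + a (l(a, C) = (a + C) + 1 = (C + a) + 1 = 1 + C + a)
v = 65/2 (v = (0 + (1 - 6 + 5/2))*(-9 - 4) = (0 - 5/2)*(-13) = -5/2*(-13) = 65/2 ≈ 32.500)
v² = (65/2)² = 4225/4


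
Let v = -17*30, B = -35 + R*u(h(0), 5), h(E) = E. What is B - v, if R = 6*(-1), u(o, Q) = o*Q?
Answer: 475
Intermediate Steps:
u(o, Q) = Q*o
R = -6
B = -35 (B = -35 - 30*0 = -35 - 6*0 = -35 + 0 = -35)
v = -510
B - v = -35 - 1*(-510) = -35 + 510 = 475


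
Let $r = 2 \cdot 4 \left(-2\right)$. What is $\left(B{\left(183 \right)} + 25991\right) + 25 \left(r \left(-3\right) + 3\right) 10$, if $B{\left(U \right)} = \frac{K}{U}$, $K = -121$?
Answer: $\frac{7089482}{183} \approx 38740.0$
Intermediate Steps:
$r = -16$ ($r = 8 \left(-2\right) = -16$)
$B{\left(U \right)} = - \frac{121}{U}$
$\left(B{\left(183 \right)} + 25991\right) + 25 \left(r \left(-3\right) + 3\right) 10 = \left(- \frac{121}{183} + 25991\right) + 25 \left(\left(-16\right) \left(-3\right) + 3\right) 10 = \left(\left(-121\right) \frac{1}{183} + 25991\right) + 25 \left(48 + 3\right) 10 = \left(- \frac{121}{183} + 25991\right) + 25 \cdot 51 \cdot 10 = \frac{4756232}{183} + 1275 \cdot 10 = \frac{4756232}{183} + 12750 = \frac{7089482}{183}$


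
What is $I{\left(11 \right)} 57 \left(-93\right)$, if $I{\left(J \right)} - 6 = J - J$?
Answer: $-31806$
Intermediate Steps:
$I{\left(J \right)} = 6$ ($I{\left(J \right)} = 6 + \left(J - J\right) = 6 + 0 = 6$)
$I{\left(11 \right)} 57 \left(-93\right) = 6 \cdot 57 \left(-93\right) = 342 \left(-93\right) = -31806$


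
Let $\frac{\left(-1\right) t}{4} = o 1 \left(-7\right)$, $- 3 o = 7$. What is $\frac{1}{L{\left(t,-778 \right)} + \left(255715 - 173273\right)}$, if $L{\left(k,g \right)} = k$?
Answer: $\frac{3}{247130} \approx 1.2139 \cdot 10^{-5}$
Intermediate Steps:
$o = - \frac{7}{3}$ ($o = \left(- \frac{1}{3}\right) 7 = - \frac{7}{3} \approx -2.3333$)
$t = - \frac{196}{3}$ ($t = - 4 \left(- \frac{7}{3}\right) 1 \left(-7\right) = - 4 \left(\left(- \frac{7}{3}\right) \left(-7\right)\right) = \left(-4\right) \frac{49}{3} = - \frac{196}{3} \approx -65.333$)
$\frac{1}{L{\left(t,-778 \right)} + \left(255715 - 173273\right)} = \frac{1}{- \frac{196}{3} + \left(255715 - 173273\right)} = \frac{1}{- \frac{196}{3} + 82442} = \frac{1}{\frac{247130}{3}} = \frac{3}{247130}$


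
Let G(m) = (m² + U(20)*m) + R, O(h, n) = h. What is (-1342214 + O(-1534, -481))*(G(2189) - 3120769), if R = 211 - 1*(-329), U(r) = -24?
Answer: -2175468887088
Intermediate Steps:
R = 540 (R = 211 + 329 = 540)
G(m) = 540 + m² - 24*m (G(m) = (m² - 24*m) + 540 = 540 + m² - 24*m)
(-1342214 + O(-1534, -481))*(G(2189) - 3120769) = (-1342214 - 1534)*((540 + 2189² - 24*2189) - 3120769) = -1343748*((540 + 4791721 - 52536) - 3120769) = -1343748*(4739725 - 3120769) = -1343748*1618956 = -2175468887088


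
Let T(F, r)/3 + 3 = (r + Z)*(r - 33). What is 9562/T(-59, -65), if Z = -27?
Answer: 9562/27039 ≈ 0.35364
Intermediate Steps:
T(F, r) = -9 + 3*(-33 + r)*(-27 + r) (T(F, r) = -9 + 3*((r - 27)*(r - 33)) = -9 + 3*((-27 + r)*(-33 + r)) = -9 + 3*((-33 + r)*(-27 + r)) = -9 + 3*(-33 + r)*(-27 + r))
9562/T(-59, -65) = 9562/(2664 - 180*(-65) + 3*(-65)²) = 9562/(2664 + 11700 + 3*4225) = 9562/(2664 + 11700 + 12675) = 9562/27039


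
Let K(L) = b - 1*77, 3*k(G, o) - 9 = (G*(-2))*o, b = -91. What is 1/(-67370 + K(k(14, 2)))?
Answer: -1/67538 ≈ -1.4806e-5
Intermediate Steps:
k(G, o) = 3 - 2*G*o/3 (k(G, o) = 3 + ((G*(-2))*o)/3 = 3 + ((-2*G)*o)/3 = 3 + (-2*G*o)/3 = 3 - 2*G*o/3)
K(L) = -168 (K(L) = -91 - 1*77 = -91 - 77 = -168)
1/(-67370 + K(k(14, 2))) = 1/(-67370 - 168) = 1/(-67538) = -1/67538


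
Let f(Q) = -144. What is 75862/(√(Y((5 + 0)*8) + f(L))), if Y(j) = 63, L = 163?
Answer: -75862*I/9 ≈ -8429.1*I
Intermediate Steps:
75862/(√(Y((5 + 0)*8) + f(L))) = 75862/(√(63 - 144)) = 75862/(√(-81)) = 75862/((9*I)) = 75862*(-I/9) = -75862*I/9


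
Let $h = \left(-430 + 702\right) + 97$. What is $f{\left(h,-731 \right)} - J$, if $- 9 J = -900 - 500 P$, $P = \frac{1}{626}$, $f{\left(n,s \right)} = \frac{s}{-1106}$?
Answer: $- \frac{309777473}{3115602} \approx -99.428$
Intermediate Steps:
$h = 369$ ($h = 272 + 97 = 369$)
$f{\left(n,s \right)} = - \frac{s}{1106}$ ($f{\left(n,s \right)} = s \left(- \frac{1}{1106}\right) = - \frac{s}{1106}$)
$P = \frac{1}{626} \approx 0.0015974$
$J = \frac{281950}{2817}$ ($J = - \frac{-900 - \frac{250}{313}}{9} = \left(- \frac{1}{9}\right) \left(- \frac{281950}{313}\right) = \frac{281950}{2817} \approx 100.09$)
$f{\left(h,-731 \right)} - J = \left(- \frac{1}{1106}\right) \left(-731\right) - \frac{281950}{2817} = \frac{731}{1106} - \frac{281950}{2817} = - \frac{309777473}{3115602}$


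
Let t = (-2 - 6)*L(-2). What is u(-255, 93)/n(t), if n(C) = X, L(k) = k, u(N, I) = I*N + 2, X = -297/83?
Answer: 1968179/297 ≈ 6626.9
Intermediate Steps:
X = -297/83 (X = -297*1/83 = -297/83 ≈ -3.5783)
u(N, I) = 2 + I*N
t = 16 (t = (-2 - 6)*(-2) = -8*(-2) = 16)
n(C) = -297/83
u(-255, 93)/n(t) = (2 + 93*(-255))/(-297/83) = (2 - 23715)*(-83/297) = -23713*(-83/297) = 1968179/297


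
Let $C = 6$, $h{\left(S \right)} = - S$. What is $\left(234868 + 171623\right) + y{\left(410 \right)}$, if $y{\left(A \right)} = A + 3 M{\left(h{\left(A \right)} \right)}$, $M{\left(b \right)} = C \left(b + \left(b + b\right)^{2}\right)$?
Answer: $12502721$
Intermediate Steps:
$M{\left(b \right)} = 6 b + 24 b^{2}$ ($M{\left(b \right)} = 6 \left(b + \left(b + b\right)^{2}\right) = 6 \left(b + \left(2 b\right)^{2}\right) = 6 \left(b + 4 b^{2}\right) = 6 b + 24 b^{2}$)
$y{\left(A \right)} = A - 18 A \left(1 - 4 A\right)$ ($y{\left(A \right)} = A + 3 \cdot 6 \left(- A\right) \left(1 + 4 \left(- A\right)\right) = A + 3 \cdot 6 \left(- A\right) \left(1 - 4 A\right) = A + 3 \left(- 6 A \left(1 - 4 A\right)\right) = A - 18 A \left(1 - 4 A\right)$)
$\left(234868 + 171623\right) + y{\left(410 \right)} = \left(234868 + 171623\right) + 410 \left(-17 + 72 \cdot 410\right) = 406491 + 410 \left(-17 + 29520\right) = 406491 + 410 \cdot 29503 = 406491 + 12096230 = 12502721$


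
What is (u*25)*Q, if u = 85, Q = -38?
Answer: -80750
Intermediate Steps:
(u*25)*Q = (85*25)*(-38) = 2125*(-38) = -80750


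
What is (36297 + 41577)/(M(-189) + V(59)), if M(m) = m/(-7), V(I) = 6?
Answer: 25958/11 ≈ 2359.8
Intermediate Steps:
M(m) = -m/7 (M(m) = m*(-⅐) = -m/7)
(36297 + 41577)/(M(-189) + V(59)) = (36297 + 41577)/(-⅐*(-189) + 6) = 77874/(27 + 6) = 77874/33 = 77874*(1/33) = 25958/11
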